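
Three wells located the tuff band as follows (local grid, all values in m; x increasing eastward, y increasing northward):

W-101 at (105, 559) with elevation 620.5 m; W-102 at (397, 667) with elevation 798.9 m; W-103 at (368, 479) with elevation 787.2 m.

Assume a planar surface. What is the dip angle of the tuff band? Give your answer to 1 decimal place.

32.0°

Two edge vectors: W-101→W-102 = (292, 108, 178.4), W-101→W-103 = (263, -80, 166.7).
Normal n = (W-101→W-102) × (W-101→W-103) = (32275.6, -1757.2, -51764).
So ∂z/∂x = −n_x/n_z = 0.62351 and ∂z/∂y = −n_y/n_z = −0.03395.
Gradient magnitude |∇z| = √(a² + b²) = √(0.38877 + 0.00115) = 0.62444.
True dip = arctan(0.62444) = 32.0°, dipping toward W (azimuth ≈ 273°).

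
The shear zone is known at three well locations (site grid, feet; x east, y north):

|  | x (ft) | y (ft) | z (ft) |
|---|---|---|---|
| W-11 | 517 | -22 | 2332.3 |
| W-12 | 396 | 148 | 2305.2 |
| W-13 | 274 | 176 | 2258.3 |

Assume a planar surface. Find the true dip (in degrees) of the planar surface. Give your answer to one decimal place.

Let the plane be z = a·x + b·y + c.
W-12−W-11: −121a + 170b = −27.1;  W-13−W-11: −243a + 198b = −74.
Solving gives a = 0.41576, b = 0.13651.
Gradient magnitude |∇z| = √(a² + b²) = √(0.17285 + 0.01863) = 0.43759.
True dip = arctan(0.43759) = 23.6°, dipping toward WSW (azimuth ≈ 252°).

23.6°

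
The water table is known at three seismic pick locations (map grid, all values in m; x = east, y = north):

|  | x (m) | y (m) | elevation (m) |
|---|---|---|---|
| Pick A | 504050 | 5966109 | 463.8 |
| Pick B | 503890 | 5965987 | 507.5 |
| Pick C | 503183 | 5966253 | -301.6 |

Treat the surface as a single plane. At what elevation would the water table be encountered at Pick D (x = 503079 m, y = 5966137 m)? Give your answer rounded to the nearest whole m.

Let the plane be z = a·x + b·y + c.
Pick B−Pick A: −160a − 122b = 43.7;  Pick C−Pick A: −867a + 144b = −765.4.
Solving gives a = 0.67606006, b = −1.24483286.
Then c = 463.8 − a·504050 − b·5966109 = 7086504.26.
At (503079, 5966137): z = 340111.6 − 7426843.4 + 7086504.26 = -227.5 m.

-228 m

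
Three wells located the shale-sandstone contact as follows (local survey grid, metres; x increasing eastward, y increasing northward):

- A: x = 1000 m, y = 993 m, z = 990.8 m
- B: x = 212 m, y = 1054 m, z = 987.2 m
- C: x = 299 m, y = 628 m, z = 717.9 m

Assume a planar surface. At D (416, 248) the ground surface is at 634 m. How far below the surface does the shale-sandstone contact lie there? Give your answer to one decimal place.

154.2 m

Two edge vectors: A→B = (-788, 61, -3.6), A→C = (-701, -365, -272.9).
Normal n = (A→B) × (A→C) = (-17960.9, -212521.6, 330381).
So ∂z/∂x = −n_x/n_z = 0.054364 and ∂z/∂y = −n_y/n_z = 0.643262.
Intercept c from A: 990.8 − 54.36 − 638.76 = 297.68.
At (416, 248): z_contact = 22.62 + 159.53 + 297.68 = 479.82 m.
Depth below ground = 634 − 479.82 = 154.2 m.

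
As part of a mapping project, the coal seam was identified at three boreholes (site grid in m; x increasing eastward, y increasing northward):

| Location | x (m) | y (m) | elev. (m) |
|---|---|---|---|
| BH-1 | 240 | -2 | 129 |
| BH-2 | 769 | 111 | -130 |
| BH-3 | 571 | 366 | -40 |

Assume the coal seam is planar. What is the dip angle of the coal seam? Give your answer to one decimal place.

Let the plane be z = a·x + b·y + c.
BH-2−BH-1: 529a + 113b = −259;  BH-3−BH-1: 331a + 368b = −169.
Solving gives a = −0.48462, b = −0.02335.
Gradient magnitude |∇z| = √(a² + b²) = √(0.23485 + 0.00055) = 0.48518.
True dip = arctan(0.48518) = 25.9°, dipping toward E (azimuth ≈ 087°).

25.9°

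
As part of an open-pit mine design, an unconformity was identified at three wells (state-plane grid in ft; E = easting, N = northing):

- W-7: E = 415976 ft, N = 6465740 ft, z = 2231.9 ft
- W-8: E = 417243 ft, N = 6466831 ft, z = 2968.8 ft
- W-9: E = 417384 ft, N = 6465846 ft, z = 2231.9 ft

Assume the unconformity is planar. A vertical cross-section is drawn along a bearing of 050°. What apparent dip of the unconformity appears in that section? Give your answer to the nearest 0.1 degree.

Let the plane be z = a·E + b·N + c.
W-8−W-7: 1267a + 1091b = 736.9;  W-9−W-7: 1408a + 106b = 0.
Solving gives a = −0.05572, b = 0.74015.
Unit vector along 050° is (sin 50°, cos 50°) = (0.7660, 0.6428).
Slope in that direction = a·(0.7660) + b·(0.6428) = 0.43307.
Apparent dip = arctan|0.43307| = 23.4° (true dip is 36.6°, so apparent ≤ true as expected).

23.4°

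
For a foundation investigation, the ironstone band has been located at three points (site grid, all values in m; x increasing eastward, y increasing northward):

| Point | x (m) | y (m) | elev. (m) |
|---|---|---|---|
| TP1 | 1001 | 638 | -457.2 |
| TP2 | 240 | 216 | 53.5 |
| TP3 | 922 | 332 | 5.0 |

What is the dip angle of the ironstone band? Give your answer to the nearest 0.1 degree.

57.5°

Two edge vectors: TP1→TP2 = (-761, -422, 510.7), TP1→TP3 = (-79, -306, 462.2).
Normal n = (TP1→TP2) × (TP1→TP3) = (-38774.2, 311388.9, 199528).
So ∂z/∂x = −n_x/n_z = 0.19433 and ∂z/∂y = −n_y/n_z = −1.56063.
Gradient magnitude |∇z| = √(a² + b²) = √(0.03776 + 2.43556) = 1.57268.
True dip = arctan(1.57268) = 57.5°, dipping toward N (azimuth ≈ 353°).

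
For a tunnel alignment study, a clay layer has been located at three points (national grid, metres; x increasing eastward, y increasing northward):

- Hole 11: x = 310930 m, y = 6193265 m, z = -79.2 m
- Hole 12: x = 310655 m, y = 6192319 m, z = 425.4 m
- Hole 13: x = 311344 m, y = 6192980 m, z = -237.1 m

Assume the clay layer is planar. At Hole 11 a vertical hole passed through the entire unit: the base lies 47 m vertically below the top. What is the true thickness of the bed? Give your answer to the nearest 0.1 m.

38.2 m

Two edge vectors: Hole 11→Hole 12 = (-275, -946, 504.6), Hole 11→Hole 13 = (414, -285, -157.9).
Normal n = (Hole 11→Hole 12) × (Hole 11→Hole 13) = (293184.4, 165481.9, 470019).
So ∂z/∂x = −n_x/n_z = −0.62377 and ∂z/∂y = −n_y/n_z = −0.35207.
|∇z| = √(a²+b²) = 0.71627, so dip δ = arctan(0.71627) = 35.61°.
True thickness = vertical thickness × cos δ = 47 × cos 35.61° = 38.2 m.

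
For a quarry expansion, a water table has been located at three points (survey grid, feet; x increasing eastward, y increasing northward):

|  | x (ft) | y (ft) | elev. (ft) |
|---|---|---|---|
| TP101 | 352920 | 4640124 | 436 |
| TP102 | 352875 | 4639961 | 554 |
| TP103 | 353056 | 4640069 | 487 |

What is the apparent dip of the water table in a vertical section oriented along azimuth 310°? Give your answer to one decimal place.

Let the plane be z = a·x + b·y + c.
TP102−TP101: −45a − 163b = 118;  TP103−TP101: 136a − 55b = 51.
Solving gives a = 0.07398, b = −0.74435.
Unit vector along 310° is (sin 310°, cos 310°) = (-0.7660, 0.6428).
Slope in that direction = a·(-0.7660) + b·(0.6428) = −0.53513.
Apparent dip = arctan|0.53513| = 28.2° (true dip is 36.8°, so apparent ≤ true as expected).

28.2°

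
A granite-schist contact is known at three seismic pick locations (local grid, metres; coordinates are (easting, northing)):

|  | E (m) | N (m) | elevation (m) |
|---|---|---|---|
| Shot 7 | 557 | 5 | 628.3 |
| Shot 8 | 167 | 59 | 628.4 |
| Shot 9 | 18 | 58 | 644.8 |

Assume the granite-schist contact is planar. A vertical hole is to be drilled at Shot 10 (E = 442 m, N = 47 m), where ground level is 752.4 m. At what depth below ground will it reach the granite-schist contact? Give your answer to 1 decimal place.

143.8 m

Let the plane be z = a·E + b·N + c.
Shot 8−Shot 7: −390a + 54b = 0.1;  Shot 9−Shot 7: −539a + 53b = 16.5.
Solving gives a = −0.10499, b = −0.75641.
Then c = 628.3 − a·557 − b·5 = 690.56.
At (442, 47): z_contact = −46.41 − 35.55 + 690.56 = 608.60 m.
Depth below ground = 752.4 − 608.60 = 143.8 m.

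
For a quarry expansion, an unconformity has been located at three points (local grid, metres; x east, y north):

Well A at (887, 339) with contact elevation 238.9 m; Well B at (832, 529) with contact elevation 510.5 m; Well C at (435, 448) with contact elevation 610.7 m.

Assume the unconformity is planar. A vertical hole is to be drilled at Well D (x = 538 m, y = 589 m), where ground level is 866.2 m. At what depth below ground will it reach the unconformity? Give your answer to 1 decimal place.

127.8 m

Let the plane be z = a·x + b·y + c.
Well B−Well A: −55a + 190b = 271.6;  Well C−Well A: −452a + 109b = 371.8.
Solving gives a = −0.51371, b = 1.28077.
Then c = 238.9 − a·887 − b·339 = 260.38.
At (538, 589): z_contact = −276.38 + 754.37 + 260.38 = 738.38 m.
Depth below ground = 866.2 − 738.38 = 127.8 m.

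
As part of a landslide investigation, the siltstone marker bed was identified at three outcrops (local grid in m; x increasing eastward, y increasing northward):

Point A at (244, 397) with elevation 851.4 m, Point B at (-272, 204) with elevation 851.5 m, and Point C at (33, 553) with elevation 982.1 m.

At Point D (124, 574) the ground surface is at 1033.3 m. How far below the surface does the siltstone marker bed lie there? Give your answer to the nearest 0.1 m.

Let the plane be z = a·x + b·y + c.
Point B−Point A: −516a − 193b = 0.1;  Point C−Point A: −211a + 156b = 130.7.
Solving gives a = −0.20822, b = 0.55618.
Then c = 851.4 − a·244 − b·397 = 681.40.
At (124, 574): z_contact = −25.82 + 319.25 + 681.40 = 974.83 m.
Depth below ground = 1033.3 − 974.83 = 58.5 m.

58.5 m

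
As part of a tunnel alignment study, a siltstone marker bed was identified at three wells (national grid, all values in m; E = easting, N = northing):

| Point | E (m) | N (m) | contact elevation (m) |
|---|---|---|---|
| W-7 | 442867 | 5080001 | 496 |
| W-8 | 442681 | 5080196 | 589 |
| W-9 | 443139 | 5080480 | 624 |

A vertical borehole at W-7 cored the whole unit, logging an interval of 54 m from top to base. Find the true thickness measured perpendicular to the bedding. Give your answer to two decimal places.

Two edge vectors: W-7→W-8 = (-186, 195, 93), W-7→W-9 = (272, 479, 128).
Normal n = (W-7→W-8) × (W-7→W-9) = (-19587, 49104, -142134).
So ∂z/∂E = −n_x/n_z = −0.13781 and ∂z/∂N = −n_y/n_z = 0.34548.
|∇z| = √(a²+b²) = 0.37195, so dip δ = arctan(0.37195) = 20.40°.
True thickness = vertical thickness × cos δ = 54 × cos 20.40° = 50.61 m.

50.61 m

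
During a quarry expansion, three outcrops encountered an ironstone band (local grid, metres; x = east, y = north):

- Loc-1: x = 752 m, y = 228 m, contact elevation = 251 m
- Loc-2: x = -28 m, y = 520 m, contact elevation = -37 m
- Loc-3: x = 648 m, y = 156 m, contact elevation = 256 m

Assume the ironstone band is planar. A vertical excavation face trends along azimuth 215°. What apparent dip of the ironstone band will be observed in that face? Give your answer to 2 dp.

Let the plane be z = a·x + b·y + c.
Loc-2−Loc-1: −780a + 292b = −288;  Loc-3−Loc-1: −104a − 72b = 5.
Solving gives a = 0.22277, b = −0.39123.
Unit vector along 215° is (sin 215°, cos 215°) = (-0.5736, -0.8192).
Slope in that direction = a·(-0.5736) + b·(-0.8192) = 0.19270.
Apparent dip = arctan|0.19270| = 10.91° (true dip is 24.2°, so apparent ≤ true as expected).

10.91°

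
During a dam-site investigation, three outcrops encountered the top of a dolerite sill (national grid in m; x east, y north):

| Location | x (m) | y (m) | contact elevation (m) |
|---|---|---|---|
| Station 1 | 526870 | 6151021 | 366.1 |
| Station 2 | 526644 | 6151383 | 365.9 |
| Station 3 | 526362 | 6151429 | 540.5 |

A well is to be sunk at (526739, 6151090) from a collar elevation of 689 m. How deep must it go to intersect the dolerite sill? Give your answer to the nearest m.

262 m

Two edge vectors: Station 1→Station 2 = (-226, 362, -0.2), Station 1→Station 3 = (-508, 408, 174.4).
Normal n = (Station 1→Station 2) × (Station 1→Station 3) = (63214.4, 39516, 91688).
So ∂z/∂x = −n_x/n_z = −0.68945118 and ∂z/∂y = −n_y/n_z = −0.43098333.
Intercept c from Station 1: 366.1 + 363251.14 + 2650987.54 = 3014604.79.
At (526739, 6151090): z_contact = −363160.8 − 2651017.3 + 3014604.79 = 426.7 m.
Depth below ground = 689 − 426.7 = 262 m.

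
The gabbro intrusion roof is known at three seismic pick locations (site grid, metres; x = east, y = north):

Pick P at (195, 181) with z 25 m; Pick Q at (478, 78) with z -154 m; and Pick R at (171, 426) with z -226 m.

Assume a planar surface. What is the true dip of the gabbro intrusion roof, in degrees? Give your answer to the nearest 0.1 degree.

Let the plane be z = a·x + b·y + c.
Pick Q−Pick P: 283a − 103b = −179;  Pick R−Pick P: −24a + 245b = −251.
Solving gives a = −1.04255, b = −1.12662.
Gradient magnitude |∇z| = √(a² + b²) = √(1.08691 + 1.26927) = 1.53498.
True dip = arctan(1.53498) = 56.9°, dipping toward NE (azimuth ≈ 043°).

56.9°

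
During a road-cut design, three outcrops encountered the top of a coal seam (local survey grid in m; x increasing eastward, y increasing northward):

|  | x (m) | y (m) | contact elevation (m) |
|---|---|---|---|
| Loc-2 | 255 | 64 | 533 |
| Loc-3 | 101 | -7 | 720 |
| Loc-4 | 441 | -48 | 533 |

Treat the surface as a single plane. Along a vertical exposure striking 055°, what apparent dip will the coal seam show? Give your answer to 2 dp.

Two edge vectors: Loc-2→Loc-3 = (-154, -71, 187), Loc-2→Loc-4 = (186, -112, 0).
Normal n = (Loc-2→Loc-3) × (Loc-2→Loc-4) = (20944, 34782, 30454).
So ∂z/∂x = −n_x/n_z = −0.68773 and ∂z/∂y = −n_y/n_z = −1.14212.
Unit vector along 055° is (sin 55°, cos 55°) = (0.8192, 0.5736).
Slope in that direction = a·(0.8192) + b·(0.5736) = −1.21844.
Apparent dip = arctan|1.21844| = 50.62° (true dip is 53.1°, so apparent ≤ true as expected).

50.62°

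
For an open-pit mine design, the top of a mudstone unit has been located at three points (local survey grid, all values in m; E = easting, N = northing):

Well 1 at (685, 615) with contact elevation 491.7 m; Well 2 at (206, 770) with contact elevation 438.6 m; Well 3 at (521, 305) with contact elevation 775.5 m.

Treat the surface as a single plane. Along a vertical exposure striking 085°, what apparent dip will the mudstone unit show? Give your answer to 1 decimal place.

Let the plane be z = a·E + b·N + c.
Well 2−Well 1: −479a + 155b = −53.1;  Well 3−Well 1: −164a − 310b = 283.8.
Solving gives a = −0.15829, b = −0.83174.
Unit vector along 085° is (sin 85°, cos 85°) = (0.9962, 0.0872).
Slope in that direction = a·(0.9962) + b·(0.0872) = −0.23018.
Apparent dip = arctan|0.23018| = 13.0° (true dip is 40.3°, so apparent ≤ true as expected).

13.0°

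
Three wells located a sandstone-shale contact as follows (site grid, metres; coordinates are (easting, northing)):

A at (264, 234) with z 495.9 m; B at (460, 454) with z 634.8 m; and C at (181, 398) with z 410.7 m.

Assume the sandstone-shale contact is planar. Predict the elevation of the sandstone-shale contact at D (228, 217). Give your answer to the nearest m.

468 m

Let the plane be z = a·E + b·N + c.
B−A: 196a + 220b = 138.9;  C−A: −83a + 164b = −85.2.
Solving gives a = 0.82382, b = −0.10258.
Then c = 495.9 − a·264 − b·234 = 302.42.
At (228, 217): z = 187.8 − 22.3 + 302.42 = 468.0 m.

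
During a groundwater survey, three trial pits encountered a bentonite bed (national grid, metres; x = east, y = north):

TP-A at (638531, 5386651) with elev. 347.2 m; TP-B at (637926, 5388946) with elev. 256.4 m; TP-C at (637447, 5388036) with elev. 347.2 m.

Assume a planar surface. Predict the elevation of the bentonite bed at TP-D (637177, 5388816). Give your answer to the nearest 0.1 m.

321.2 m

Let the plane be z = a·x + b·y + c.
TP-B−TP-A: −605a + 2295b = −90.8;  TP-C−TP-A: −1084a + 1385b = 0.
Solving gives a = −0.076223668, b = −0.059658091.
Then c = 347.2 − a·638531 − b·5386651 = 370375.69.
At (637177, 5388816): z = −48568.0 − 321486.5 + 370375.69 = 321.2 m.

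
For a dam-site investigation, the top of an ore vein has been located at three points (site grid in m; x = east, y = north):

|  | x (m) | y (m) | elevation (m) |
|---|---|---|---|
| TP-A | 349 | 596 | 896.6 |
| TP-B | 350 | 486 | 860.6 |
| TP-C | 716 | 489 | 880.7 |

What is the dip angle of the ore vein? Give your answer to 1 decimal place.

Let the plane be z = a·x + b·y + c.
TP-B−TP-A: 1a − 110b = −36;  TP-C−TP-A: 367a − 107b = −15.9.
Solving gives a = 0.05223, b = 0.32775.
Gradient magnitude |∇z| = √(a² + b²) = √(0.00273 + 0.10742) = 0.33188.
True dip = arctan(0.33188) = 18.4°, dipping toward S (azimuth ≈ 189°).

18.4°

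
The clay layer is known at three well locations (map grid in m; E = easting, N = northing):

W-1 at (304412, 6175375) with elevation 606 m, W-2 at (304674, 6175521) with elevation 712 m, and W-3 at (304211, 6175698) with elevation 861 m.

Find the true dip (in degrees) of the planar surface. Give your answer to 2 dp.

Two edge vectors: W-1→W-2 = (262, 146, 106), W-1→W-3 = (-201, 323, 255).
Normal n = (W-1→W-2) × (W-1→W-3) = (2992, -88116, 113972).
So ∂z/∂E = −n_x/n_z = −0.02625 and ∂z/∂N = −n_y/n_z = 0.77314.
Gradient magnitude |∇z| = √(a² + b²) = √(0.00069 + 0.59774) = 0.77358.
True dip = arctan(0.77358) = 37.72°, dipping toward S (azimuth ≈ 178°).

37.72°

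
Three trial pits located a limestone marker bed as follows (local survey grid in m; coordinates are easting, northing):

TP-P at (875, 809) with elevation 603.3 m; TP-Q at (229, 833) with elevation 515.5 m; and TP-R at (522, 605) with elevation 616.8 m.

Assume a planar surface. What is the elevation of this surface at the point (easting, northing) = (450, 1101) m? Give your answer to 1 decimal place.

467.3 m

Let the plane be z = a·easting + b·northing + c.
TP-Q−TP-P: −646a + 24b = −87.8;  TP-R−TP-P: −353a − 204b = 13.5.
Solving gives a = 0.125394, b = −0.283157.
Then c = 603.3 − a·875 − b·809 = 722.65.
At (450, 1101): z = 56.4 − 311.8 + 722.65 = 467.3 m.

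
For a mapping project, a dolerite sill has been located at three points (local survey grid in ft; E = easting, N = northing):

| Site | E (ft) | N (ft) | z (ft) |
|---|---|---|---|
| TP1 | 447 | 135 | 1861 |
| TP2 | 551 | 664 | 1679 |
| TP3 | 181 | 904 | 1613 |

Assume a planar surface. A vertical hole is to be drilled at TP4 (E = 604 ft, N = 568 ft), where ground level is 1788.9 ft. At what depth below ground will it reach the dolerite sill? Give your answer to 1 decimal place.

79.7 ft

Let the plane be z = a·E + b·N + c.
TP2−TP1: 104a + 529b = −182;  TP3−TP1: −266a + 769b = −248.
Solving gives a = −0.03972, b = −0.33624.
Then c = 1861 − a·447 − b·135 = 1924.15.
At (604, 568): z_contact = −23.99 − 190.98 + 1924.15 = 1709.17 ft.
Depth below ground = 1788.9 − 1709.17 = 79.7 ft.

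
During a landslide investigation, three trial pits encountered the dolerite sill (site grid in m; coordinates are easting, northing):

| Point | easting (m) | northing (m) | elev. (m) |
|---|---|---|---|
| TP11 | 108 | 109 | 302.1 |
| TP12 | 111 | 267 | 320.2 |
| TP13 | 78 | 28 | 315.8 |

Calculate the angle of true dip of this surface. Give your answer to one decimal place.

39.3°

Let the plane be z = a·easting + b·northing + c.
TP12−TP11: 3a + 158b = 18.1;  TP13−TP11: −30a − 81b = 13.7.
Solving gives a = −0.80736, b = 0.12989.
Gradient magnitude |∇z| = √(a² + b²) = √(0.65183 + 0.01687) = 0.81774.
True dip = arctan(0.81774) = 39.3°, dipping toward E (azimuth ≈ 099°).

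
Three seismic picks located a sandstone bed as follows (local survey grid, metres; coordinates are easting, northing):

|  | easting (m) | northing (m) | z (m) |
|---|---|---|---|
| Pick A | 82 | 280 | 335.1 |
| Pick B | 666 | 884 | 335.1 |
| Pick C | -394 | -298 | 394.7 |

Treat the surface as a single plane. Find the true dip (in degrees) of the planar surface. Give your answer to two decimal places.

45.01°

Let the plane be z = a·easting + b·northing + c.
Pick B−Pick A: 584a + 604b = 0;  Pick C−Pick A: −476a − 578b = 59.6.
Solving gives a = 0.71928, b = −0.69546.
Gradient magnitude |∇z| = √(a² + b²) = √(0.51736 + 0.48367) = 1.00051.
True dip = arctan(1.00051) = 45.01°, dipping toward NW (azimuth ≈ 314°).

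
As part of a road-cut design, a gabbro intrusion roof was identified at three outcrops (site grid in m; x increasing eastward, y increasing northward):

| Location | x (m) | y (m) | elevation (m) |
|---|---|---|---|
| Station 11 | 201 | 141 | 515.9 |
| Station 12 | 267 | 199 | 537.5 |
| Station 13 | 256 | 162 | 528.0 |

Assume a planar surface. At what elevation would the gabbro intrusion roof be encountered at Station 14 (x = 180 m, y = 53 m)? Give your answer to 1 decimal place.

494.0 m

Two edge vectors: Station 11→Station 12 = (66, 58, 21.6), Station 11→Station 13 = (55, 21, 12.1).
Normal n = (Station 11→Station 12) × (Station 11→Station 13) = (248.2, 389.4, -1804).
So ∂z/∂x = −n_x/n_z = 0.13758 and ∂z/∂y = −n_y/n_z = 0.21585.
Intercept c from Station 11: 515.9 − 27.65 − 30.44 = 457.81.
At (180, 53): z = 24.8 + 11.4 + 457.81 = 494.0 m.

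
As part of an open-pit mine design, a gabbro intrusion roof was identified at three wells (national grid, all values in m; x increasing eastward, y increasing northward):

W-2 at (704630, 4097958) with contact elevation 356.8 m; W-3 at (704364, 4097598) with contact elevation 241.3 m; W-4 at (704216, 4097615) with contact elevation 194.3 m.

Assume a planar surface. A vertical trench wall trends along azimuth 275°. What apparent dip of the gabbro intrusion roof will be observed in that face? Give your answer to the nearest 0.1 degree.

17.7°

Let the plane be z = a·x + b·y + c.
W-3−W-2: −266a − 360b = −115.5;  W-4−W-2: −414a − 343b = −162.5.
Solving gives a = 0.32669, b = 0.07944.
Unit vector along 275° is (sin 275°, cos 275°) = (-0.9962, 0.0872).
Slope in that direction = a·(-0.9962) + b·(0.0872) = −0.31853.
Apparent dip = arctan|0.31853| = 17.7° (true dip is 18.6°, so apparent ≤ true as expected).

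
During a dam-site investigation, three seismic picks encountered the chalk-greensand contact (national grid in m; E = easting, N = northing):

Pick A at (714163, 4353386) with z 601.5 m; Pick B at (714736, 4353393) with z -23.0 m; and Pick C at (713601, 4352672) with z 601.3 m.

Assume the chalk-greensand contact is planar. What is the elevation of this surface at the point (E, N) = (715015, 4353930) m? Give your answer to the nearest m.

135 m

Let the plane be z = a·E + b·N + c.
Pick B−Pick A: 573a + 7b = −624.5;  Pick C−Pick A: −562a − 714b = −0.2.
Solving gives a = −1.10046299, b = 0.86647087.
Then c = 601.5 − a·714163 − b·4353386 = −2985570.71.
At (715015, 4353930): z = −786847.5 + 3772553.5 − 2985570.71 = 135.3 m.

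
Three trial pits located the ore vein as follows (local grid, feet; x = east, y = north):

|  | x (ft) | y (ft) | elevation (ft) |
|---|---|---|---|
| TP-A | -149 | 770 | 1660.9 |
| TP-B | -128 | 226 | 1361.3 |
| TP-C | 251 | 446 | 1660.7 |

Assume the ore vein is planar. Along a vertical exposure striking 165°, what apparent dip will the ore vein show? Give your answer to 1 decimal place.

23.3°

Let the plane be z = a·x + b·y + c.
TP-B−TP-A: 21a − 544b = −299.6;  TP-C−TP-A: 400a − 324b = −0.2.
Solving gives a = 0.45998, b = 0.56849.
Unit vector along 165° is (sin 165°, cos 165°) = (0.2588, -0.9659).
Slope in that direction = a·(0.2588) + b·(-0.9659) = −0.43007.
Apparent dip = arctan|0.43007| = 23.3° (true dip is 36.2°, so apparent ≤ true as expected).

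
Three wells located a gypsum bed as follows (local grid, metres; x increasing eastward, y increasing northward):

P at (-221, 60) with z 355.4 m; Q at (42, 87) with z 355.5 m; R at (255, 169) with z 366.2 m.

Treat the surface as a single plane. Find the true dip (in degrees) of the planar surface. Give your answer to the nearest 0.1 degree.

10.1°

Two edge vectors: P→Q = (263, 27, 0.1), P→R = (476, 109, 10.8).
Normal n = (P→Q) × (P→R) = (280.7, -2792.8, 15815).
So ∂z/∂x = −n_x/n_z = −0.01775 and ∂z/∂y = −n_y/n_z = 0.17659.
Gradient magnitude |∇z| = √(a² + b²) = √(0.00032 + 0.03118) = 0.17748.
True dip = arctan(0.17748) = 10.1°, dipping toward S (azimuth ≈ 174°).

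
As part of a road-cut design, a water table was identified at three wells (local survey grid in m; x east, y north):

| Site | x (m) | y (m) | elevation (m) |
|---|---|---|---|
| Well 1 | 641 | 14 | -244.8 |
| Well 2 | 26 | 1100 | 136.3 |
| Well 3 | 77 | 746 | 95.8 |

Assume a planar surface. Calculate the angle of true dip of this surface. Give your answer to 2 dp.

29.30°

Let the plane be z = a·x + b·y + c.
Well 2−Well 1: −615a + 1086b = 381.1;  Well 3−Well 1: −564a + 732b = 340.6.
Solving gives a = −0.56015, b = 0.03371.
Gradient magnitude |∇z| = √(a² + b²) = √(0.31377 + 0.00114) = 0.56117.
True dip = arctan(0.56117) = 29.30°, dipping toward E (azimuth ≈ 093°).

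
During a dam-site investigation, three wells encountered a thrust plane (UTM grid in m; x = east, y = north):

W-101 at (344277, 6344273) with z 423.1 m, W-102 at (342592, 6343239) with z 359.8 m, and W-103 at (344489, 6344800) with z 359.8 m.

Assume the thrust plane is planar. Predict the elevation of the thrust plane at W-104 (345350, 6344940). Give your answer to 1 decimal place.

461.9 m

Let the plane be z = a·x + b·y + c.
W-102−W-101: −1685a − 1034b = −63.3;  W-103−W-101: 212a + 527b = −63.3.
Solving gives a = 0.147747041, b = −0.179549094.
Then c = 423.1 − a·344277 − b·6344273 = 1088665.66.
At (345350, 6344940): z = 51024.4 − 1139228.2 + 1088665.66 = 461.9 m.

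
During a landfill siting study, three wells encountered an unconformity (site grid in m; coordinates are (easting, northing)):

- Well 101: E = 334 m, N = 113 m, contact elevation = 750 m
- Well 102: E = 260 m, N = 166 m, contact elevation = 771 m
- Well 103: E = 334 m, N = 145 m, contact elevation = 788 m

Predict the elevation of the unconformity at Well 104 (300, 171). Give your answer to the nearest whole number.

Let the plane be z = a·E + b·N + c.
Well 102−Well 101: −74a + 53b = 21;  Well 103−Well 101: 0a + 32b = 38.
Solving gives a = 0.56672, b = 1.18750.
Then c = 750 − a·334 − b·113 = 426.53.
At (300, 171): z = 170.0 + 203.1 + 426.53 = 799.6 m.

800 m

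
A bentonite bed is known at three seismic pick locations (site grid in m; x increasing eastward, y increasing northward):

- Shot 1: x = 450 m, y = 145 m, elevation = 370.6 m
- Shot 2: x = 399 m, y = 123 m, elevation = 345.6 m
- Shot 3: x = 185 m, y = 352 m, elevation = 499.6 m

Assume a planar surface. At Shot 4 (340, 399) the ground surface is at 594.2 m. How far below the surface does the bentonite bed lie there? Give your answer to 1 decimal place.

Let the plane be z = a·x + b·y + c.
Shot 2−Shot 1: −51a − 22b = −25;  Shot 3−Shot 1: −265a + 207b = 129.
Solving gives a = 0.14261, b = 0.80576.
Then c = 370.6 − a·450 − b·145 = 189.59.
At (340, 399): z_contact = 48.49 + 321.50 + 189.59 = 559.58 m.
Depth below ground = 594.2 − 559.58 = 34.6 m.

34.6 m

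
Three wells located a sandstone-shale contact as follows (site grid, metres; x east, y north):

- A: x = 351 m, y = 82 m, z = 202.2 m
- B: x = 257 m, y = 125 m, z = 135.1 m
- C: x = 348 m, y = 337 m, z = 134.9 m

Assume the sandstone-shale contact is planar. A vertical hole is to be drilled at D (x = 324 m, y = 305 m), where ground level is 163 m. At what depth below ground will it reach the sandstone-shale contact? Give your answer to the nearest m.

34 m

Let the plane be z = a·x + b·y + c.
B−A: −94a + 43b = −67.1;  C−A: −3a + 255b = −67.3.
Solving gives a = 0.59631, b = −0.25691.
Then c = 202.2 − a·351 − b·82 = 13.96.
At (324, 305): z_contact = 193.2 − 78.4 + 13.96 = 128.8 m.
Depth below ground = 163 − 128.8 = 34 m.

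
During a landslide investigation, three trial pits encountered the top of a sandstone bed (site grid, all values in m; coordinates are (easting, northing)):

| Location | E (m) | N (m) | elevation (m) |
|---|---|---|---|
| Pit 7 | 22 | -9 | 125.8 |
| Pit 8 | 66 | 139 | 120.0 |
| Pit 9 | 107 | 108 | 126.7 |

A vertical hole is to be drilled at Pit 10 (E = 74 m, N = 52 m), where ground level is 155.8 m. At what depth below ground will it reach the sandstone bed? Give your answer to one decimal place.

28.7 m

Let the plane be z = a·E + b·N + c.
Pit 8−Pit 7: 44a + 148b = −5.8;  Pit 9−Pit 7: 85a + 117b = 0.9.
Solving gives a = 0.10923, b = −0.07166.
Then c = 125.8 − a·22 − b·-9 = 122.75.
At (74, 52): z_contact = 8.08 − 3.73 + 122.75 = 127.11 m.
Depth below ground = 155.8 − 127.11 = 28.7 m.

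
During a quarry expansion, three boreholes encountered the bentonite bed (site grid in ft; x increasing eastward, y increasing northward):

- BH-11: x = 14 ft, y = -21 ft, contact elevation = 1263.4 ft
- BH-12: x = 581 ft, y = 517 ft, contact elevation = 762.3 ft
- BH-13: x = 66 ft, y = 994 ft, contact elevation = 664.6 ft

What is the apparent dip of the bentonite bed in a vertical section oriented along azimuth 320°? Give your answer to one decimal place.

Let the plane be z = a·x + b·y + c.
BH-12−BH-11: 567a + 538b = −501.1;  BH-13−BH-11: 52a + 1015b = −598.8.
Solving gives a = −0.34055, b = −0.57250.
Unit vector along 320° is (sin 320°, cos 320°) = (-0.6428, 0.7660).
Slope in that direction = a·(-0.6428) + b·(0.7660) = −0.21966.
Apparent dip = arctan|0.21966| = 12.4° (true dip is 33.7°, so apparent ≤ true as expected).

12.4°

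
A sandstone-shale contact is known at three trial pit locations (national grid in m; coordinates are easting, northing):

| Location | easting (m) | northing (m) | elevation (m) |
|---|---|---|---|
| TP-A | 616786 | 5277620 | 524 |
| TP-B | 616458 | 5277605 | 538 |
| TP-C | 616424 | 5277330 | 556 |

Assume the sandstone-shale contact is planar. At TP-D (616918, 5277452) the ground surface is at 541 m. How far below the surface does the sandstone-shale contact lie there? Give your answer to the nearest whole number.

Two edge vectors: TP-A→TP-B = (-328, -15, 14), TP-A→TP-C = (-362, -290, 32).
Normal n = (TP-A→TP-B) × (TP-A→TP-C) = (3580, 5428, 89690).
So ∂z/∂easting = −n_x/n_z = −0.03991526 and ∂z/∂northing = −n_y/n_z = −0.06051957.
Intercept c from TP-A: 524 + 24619.18 + 319399.28 = 344542.46.
At (616918, 5277452): z_contact = −24624.4 − 319389.1 + 344542.46 = 528.9 m.
Depth below ground = 541 − 528.9 = 12 m.

12 m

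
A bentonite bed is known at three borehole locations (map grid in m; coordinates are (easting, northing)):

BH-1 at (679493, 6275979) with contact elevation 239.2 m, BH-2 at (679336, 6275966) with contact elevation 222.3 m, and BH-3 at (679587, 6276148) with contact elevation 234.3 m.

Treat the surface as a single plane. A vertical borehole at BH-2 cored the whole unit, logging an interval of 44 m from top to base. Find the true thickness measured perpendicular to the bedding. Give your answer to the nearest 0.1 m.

43.5 m

Two edge vectors: BH-1→BH-2 = (-157, -13, -16.9), BH-1→BH-3 = (94, 169, -4.9).
Normal n = (BH-1→BH-2) × (BH-1→BH-3) = (2919.8, -2357.9, -25311).
So ∂z/∂E = −n_x/n_z = 0.11536 and ∂z/∂N = −n_y/n_z = −0.09316.
|∇z| = √(a²+b²) = 0.14828, so dip δ = arctan(0.14828) = 8.43°.
True thickness = vertical thickness × cos δ = 44 × cos 8.43° = 43.5 m.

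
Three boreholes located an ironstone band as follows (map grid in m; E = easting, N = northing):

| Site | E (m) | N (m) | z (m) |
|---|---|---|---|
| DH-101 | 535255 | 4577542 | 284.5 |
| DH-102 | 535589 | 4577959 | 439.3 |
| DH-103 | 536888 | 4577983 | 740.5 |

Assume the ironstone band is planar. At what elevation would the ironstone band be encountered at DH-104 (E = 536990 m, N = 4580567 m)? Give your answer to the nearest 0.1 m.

Two edge vectors: DH-101→DH-102 = (334, 417, 154.8), DH-101→DH-103 = (1633, 441, 456).
Normal n = (DH-101→DH-102) × (DH-101→DH-103) = (121885.2, 100484.4, -533667).
So ∂z/∂E = −n_x/n_z = 0.228391862 and ∂z/∂N = −n_y/n_z = 0.188290451.
Intercept c from DH-101: 284.5 − 122247.89 − 861907.45 = −983870.83.
At (536990, 4580567): z = 122644.1 + 862477.0 − 983870.83 = 1250.3 m.

1250.3 m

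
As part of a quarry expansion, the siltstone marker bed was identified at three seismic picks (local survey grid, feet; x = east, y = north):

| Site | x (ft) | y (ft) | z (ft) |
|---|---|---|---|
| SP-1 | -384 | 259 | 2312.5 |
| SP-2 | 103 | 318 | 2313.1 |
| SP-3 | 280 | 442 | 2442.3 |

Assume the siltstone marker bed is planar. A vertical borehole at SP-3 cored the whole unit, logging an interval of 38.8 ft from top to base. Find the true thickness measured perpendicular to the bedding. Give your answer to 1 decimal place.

24.0 ft

Let the plane be z = a·x + b·y + c.
SP-2−SP-1: 487a + 59b = 0.6;  SP-3−SP-1: 664a + 183b = 129.8.
Solving gives a = −0.15113, b = 1.25767.
|∇z| = √(a²+b²) = 1.26672, so dip δ = arctan(1.26672) = 51.71°.
True thickness = vertical thickness × cos δ = 38.8 × cos 51.71° = 24.0 ft.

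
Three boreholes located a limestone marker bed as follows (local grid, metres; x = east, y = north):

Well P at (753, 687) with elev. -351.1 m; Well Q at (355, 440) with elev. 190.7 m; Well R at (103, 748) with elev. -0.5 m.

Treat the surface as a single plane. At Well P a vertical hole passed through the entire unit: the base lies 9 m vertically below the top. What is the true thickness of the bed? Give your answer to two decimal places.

Let the plane be z = a·x + b·y + c.
Well Q−Well P: −398a − 247b = 541.8;  Well R−Well P: −650a + 61b = 350.6.
Solving gives a = −0.64735, b = −1.15043.
|∇z| = √(a²+b²) = 1.32005, so dip δ = arctan(1.32005) = 52.85°.
True thickness = vertical thickness × cos δ = 9 × cos 52.85° = 5.43 m.

5.43 m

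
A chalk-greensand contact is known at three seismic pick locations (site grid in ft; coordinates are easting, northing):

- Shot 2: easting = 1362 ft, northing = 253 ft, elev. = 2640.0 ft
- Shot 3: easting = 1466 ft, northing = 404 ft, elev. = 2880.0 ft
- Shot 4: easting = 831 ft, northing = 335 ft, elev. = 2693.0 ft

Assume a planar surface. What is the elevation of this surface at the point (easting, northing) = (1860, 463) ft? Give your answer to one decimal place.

3020.3 ft

Let the plane be z = a·easting + b·northing + c.
Shot 3−Shot 2: 104a + 151b = 240;  Shot 4−Shot 2: −531a + 82b = 53.
Solving gives a = 0.131633, b = 1.498743.
Then c = 2640 − a·1362 − b·253 = 2081.53.
At (1860, 463): z = 244.8 + 693.9 + 2081.53 = 3020.3 ft.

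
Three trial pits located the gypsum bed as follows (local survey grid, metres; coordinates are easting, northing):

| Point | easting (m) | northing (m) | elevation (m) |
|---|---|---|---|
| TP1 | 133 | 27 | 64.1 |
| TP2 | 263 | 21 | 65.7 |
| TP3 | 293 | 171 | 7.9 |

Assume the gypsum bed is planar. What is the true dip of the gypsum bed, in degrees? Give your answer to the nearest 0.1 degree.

21.0°

Two edge vectors: TP1→TP2 = (130, -6, 1.6), TP1→TP3 = (160, 144, -56.2).
Normal n = (TP1→TP2) × (TP1→TP3) = (106.8, 7562, 19680).
So ∂z/∂easting = −n_x/n_z = −0.00543 and ∂z/∂northing = −n_y/n_z = −0.38425.
Gradient magnitude |∇z| = √(a² + b²) = √(0.00003 + 0.14765) = 0.38429.
True dip = arctan(0.38429) = 21.0°, dipping toward N (azimuth ≈ 001°).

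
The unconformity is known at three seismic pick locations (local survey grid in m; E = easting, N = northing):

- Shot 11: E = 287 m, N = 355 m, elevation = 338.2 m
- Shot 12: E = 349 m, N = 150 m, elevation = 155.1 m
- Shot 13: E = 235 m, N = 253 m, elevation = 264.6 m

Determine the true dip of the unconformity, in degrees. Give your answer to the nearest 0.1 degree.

Two edge vectors: Shot 11→Shot 12 = (62, -205, -183.1), Shot 11→Shot 13 = (-52, -102, -73.6).
Normal n = (Shot 11→Shot 12) × (Shot 11→Shot 13) = (-3588.2, 14084.4, -16984).
So ∂z/∂E = −n_x/n_z = −0.21127 and ∂z/∂N = −n_y/n_z = 0.82927.
Gradient magnitude |∇z| = √(a² + b²) = √(0.04463 + 0.68770) = 0.85576.
True dip = arctan(0.85576) = 40.6°, dipping toward SSE (azimuth ≈ 166°).

40.6°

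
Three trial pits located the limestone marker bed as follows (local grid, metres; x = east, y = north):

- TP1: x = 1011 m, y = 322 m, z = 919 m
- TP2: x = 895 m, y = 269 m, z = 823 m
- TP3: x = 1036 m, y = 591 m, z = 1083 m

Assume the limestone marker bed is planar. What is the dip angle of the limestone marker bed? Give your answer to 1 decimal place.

Let the plane be z = a·x + b·y + c.
TP2−TP1: −116a − 53b = −96;  TP3−TP1: 25a + 269b = 164.
Solving gives a = 0.57338, b = 0.55638.
Gradient magnitude |∇z| = √(a² + b²) = √(0.32876 + 0.30956) = 0.79895.
True dip = arctan(0.79895) = 38.6°, dipping toward SW (azimuth ≈ 226°).

38.6°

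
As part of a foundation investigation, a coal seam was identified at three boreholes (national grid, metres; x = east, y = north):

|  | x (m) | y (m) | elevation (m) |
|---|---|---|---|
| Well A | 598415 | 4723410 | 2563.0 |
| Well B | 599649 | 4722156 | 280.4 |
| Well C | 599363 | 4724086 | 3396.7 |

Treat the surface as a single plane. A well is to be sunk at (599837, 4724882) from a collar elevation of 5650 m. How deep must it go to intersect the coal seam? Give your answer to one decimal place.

Two edge vectors: Well A→Well B = (1234, -1254, -2282.6), Well A→Well C = (948, 676, 833.7).
Normal n = (Well A→Well B) × (Well A→Well C) = (497577.8, -3192690.6, 2022976).
So ∂z/∂x = −n_x/n_z = −0.245963274 and ∂z/∂y = −n_y/n_z = 1.578214769.
Intercept c from Well A: 2563 + 147188.11 − 7454555.42 = −7304804.31.
At (599837, 4724882): z_contact = −147537.87 + 7456878.55 − 7304804.31 = 4536.37 m.
Depth below ground = 5650 − 4536.37 = 1113.6 m.

1113.6 m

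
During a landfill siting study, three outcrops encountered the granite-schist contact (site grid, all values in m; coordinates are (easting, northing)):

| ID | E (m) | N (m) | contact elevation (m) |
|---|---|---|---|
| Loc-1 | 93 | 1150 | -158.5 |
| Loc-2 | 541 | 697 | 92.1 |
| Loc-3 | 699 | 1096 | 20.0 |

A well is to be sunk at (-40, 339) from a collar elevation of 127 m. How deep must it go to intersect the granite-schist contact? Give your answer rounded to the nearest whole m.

Let the plane be z = a·E + b·N + c.
Loc-2−Loc-1: 448a − 453b = 250.6;  Loc-3−Loc-1: 606a − 54b = 178.5.
Solving gives a = 0.26896, b = −0.28721.
Then c = -158.5 − a·93 − b·1150 = 146.78.
At (-40, 339): z_contact = −10.8 − 97.4 + 146.78 = 38.7 m.
Depth below ground = 127 − 38.7 = 88 m.

88 m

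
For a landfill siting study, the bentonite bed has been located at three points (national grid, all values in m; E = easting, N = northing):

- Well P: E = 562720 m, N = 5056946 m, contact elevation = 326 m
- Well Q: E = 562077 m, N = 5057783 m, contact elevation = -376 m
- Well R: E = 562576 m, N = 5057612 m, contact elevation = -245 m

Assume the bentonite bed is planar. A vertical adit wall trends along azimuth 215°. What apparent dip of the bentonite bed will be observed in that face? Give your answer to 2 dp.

Two edge vectors: Well P→Well Q = (-643, 837, -702), Well P→Well R = (-144, 666, -571).
Normal n = (Well P→Well Q) × (Well P→Well R) = (-10395, -266065, -307710).
So ∂z/∂E = −n_x/n_z = −0.03378 and ∂z/∂N = −n_y/n_z = −0.86466.
Unit vector along 215° is (sin 215°, cos 215°) = (-0.5736, -0.8192).
Slope in that direction = a·(-0.5736) + b·(-0.8192) = 0.72767.
Apparent dip = arctan|0.72767| = 36.04° (true dip is 40.9°, so apparent ≤ true as expected).

36.04°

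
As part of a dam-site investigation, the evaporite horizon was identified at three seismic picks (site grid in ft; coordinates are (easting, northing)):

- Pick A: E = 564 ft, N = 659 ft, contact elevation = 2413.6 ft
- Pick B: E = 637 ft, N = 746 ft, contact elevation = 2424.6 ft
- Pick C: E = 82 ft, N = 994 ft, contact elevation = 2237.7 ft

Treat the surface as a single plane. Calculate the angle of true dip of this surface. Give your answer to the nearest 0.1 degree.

17.1°

Two edge vectors: Pick A→Pick B = (73, 87, 11), Pick A→Pick C = (-482, 335, -175.9).
Normal n = (Pick A→Pick B) × (Pick A→Pick C) = (-18988.3, 7538.7, 66389).
So ∂z/∂E = −n_x/n_z = 0.28602 and ∂z/∂N = −n_y/n_z = −0.11355.
Gradient magnitude |∇z| = √(a² + b²) = √(0.08181 + 0.01289) = 0.30773.
True dip = arctan(0.30773) = 17.1°, dipping toward WNW (azimuth ≈ 292°).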